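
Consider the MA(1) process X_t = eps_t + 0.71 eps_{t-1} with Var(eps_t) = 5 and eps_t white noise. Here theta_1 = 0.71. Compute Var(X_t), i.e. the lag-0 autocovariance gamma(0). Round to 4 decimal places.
\gamma(0) = 7.5205

For an MA(q) process X_t = eps_t + sum_i theta_i eps_{t-i} with
Var(eps_t) = sigma^2, the variance is
  gamma(0) = sigma^2 * (1 + sum_i theta_i^2).
  sum_i theta_i^2 = (0.71)^2 = 0.5041.
  gamma(0) = 5 * (1 + 0.5041) = 5 * 1.5041 = 7.5205.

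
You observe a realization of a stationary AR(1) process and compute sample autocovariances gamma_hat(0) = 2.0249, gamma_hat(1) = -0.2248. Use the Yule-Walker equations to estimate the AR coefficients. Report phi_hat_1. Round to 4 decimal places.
\hat\phi_{1} = -0.1110

The Yule-Walker equations for an AR(p) process read, in matrix form,
  Gamma_p phi = r_p,   with   (Gamma_p)_{ij} = gamma(|i - j|),
                       (r_p)_i = gamma(i),   i,j = 1..p.
Substitute the sample gammas (Toeplitz matrix and right-hand side of size 1):
  Gamma_p = [[2.0249]]
  r_p     = [-0.2248]
With p = 1 this is the single equation gamma(0) phi_1 = gamma(1):
  phi_hat_1 = gamma(1) / gamma(0) = -0.2248 / 2.0249 = -0.1110.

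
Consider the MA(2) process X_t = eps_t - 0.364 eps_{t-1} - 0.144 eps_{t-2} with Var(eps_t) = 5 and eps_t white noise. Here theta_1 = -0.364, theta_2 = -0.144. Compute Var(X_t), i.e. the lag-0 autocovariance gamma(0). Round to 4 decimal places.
\gamma(0) = 5.7662

For an MA(q) process X_t = eps_t + sum_i theta_i eps_{t-i} with
Var(eps_t) = sigma^2, the variance is
  gamma(0) = sigma^2 * (1 + sum_i theta_i^2).
  sum_i theta_i^2 = (-0.364)^2 + (-0.144)^2 = 0.132496 + 0.020736 = 0.153232.
  gamma(0) = 5 * (1 + 0.153232) = 5 * 1.153232 = 5.76616, which rounds to 5.7662.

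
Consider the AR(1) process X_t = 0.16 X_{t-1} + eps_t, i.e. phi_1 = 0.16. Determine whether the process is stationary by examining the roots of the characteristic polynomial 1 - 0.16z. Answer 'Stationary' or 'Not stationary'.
\text{Stationary}

The AR(p) characteristic polynomial is P(z) = 1 - 0.16z.
Stationarity requires all roots to lie outside the unit circle, i.e. |z| > 1 for every root.
This is linear in z: 1 + (-0.16) z = 0  =>  z = -1/(-0.16) = 6.25,  |z| = 6.25.
Moduli of all roots: 6.2500.
All moduli strictly greater than 1? Yes.
Verdict: Stationary.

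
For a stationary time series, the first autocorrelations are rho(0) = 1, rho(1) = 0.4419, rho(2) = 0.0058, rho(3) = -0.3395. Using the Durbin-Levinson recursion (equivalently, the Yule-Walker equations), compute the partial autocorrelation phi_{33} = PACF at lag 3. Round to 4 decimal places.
\phi_{33} = -0.3139

The PACF at lag k is phi_{kk}, the last component of the solution
to the Yule-Walker system G_k phi = r_k where
  (G_k)_{ij} = rho(|i - j|), (r_k)_i = rho(i), i,j = 1..k.
Equivalently, Durbin-Levinson gives phi_{kk} iteratively:
  phi_{11} = rho(1)
  phi_{kk} = [rho(k) - sum_{j=1..k-1} phi_{k-1,j} rho(k-j)]
            / [1 - sum_{j=1..k-1} phi_{k-1,j} rho(j)],
  phi_{k,j} = phi_{k-1,j} - phi_{kk} phi_{k-1,k-j},  j = 1..k-1.
Step k = 1:
  phi_11 = rho(1) = 0.4419.
Step k = 2:
  phi_22 = [rho(2) - phi_11 rho(1)] / [1 - phi_11 rho(1)] = [0.0058 - (0.4419)(0.4419)] / [1 - (0.4419)(0.4419)]
         = -0.18947561 / 0.80472439 = -0.235454.
  Update: phi_21 = phi_11 - phi_22 phi_11 = 0.4419 - (-0.235454)(0.4419) = 0.545947.
Step k = 3:
  phi_33 = [rho(3) - phi_21 rho(2) - phi_22 rho(1)] / [1 - phi_21 rho(1) - phi_22 rho(2)]
    numerator   = -0.3395 - (0.545947)(0.0058) - (-0.235454)(0.4419) = -0.23861935
    denominator = 1 - (0.545947)(0.4419) - (-0.235454)(0.0058) = 0.76011159
  phi_33 = -0.23861935 / 0.76011159 = -0.3139.
Therefore phi_{33} = -0.3139.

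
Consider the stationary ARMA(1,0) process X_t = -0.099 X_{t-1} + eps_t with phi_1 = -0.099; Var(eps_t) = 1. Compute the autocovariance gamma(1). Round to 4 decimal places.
\gamma(1) = -0.1000

Multiply the model equation by X_{t-k} and take expectations. With theta_0 = psi_0 = 1 and psi_j the MA(infinity) weights, this gives
  gamma(k) - sum_i phi_i gamma(k-i) = c_k,
  c_k = sigma^2 * sum_{j=k..q} theta_j psi_{j-k}   (c_k = 0 for k > q),
using gamma(-m) = gamma(m).
Pure AR (q = 0): c_0 = sigma^2 = 1, c_k = 0 for k >= 1.
Equations for k = 0 and k = 1 (AR order 1):
  gamma(0) = phi_1 gamma(1) + c_0
  gamma(1) = phi_1 gamma(0) + c_1
Substituting the second into the first: gamma(0) (1 - phi_1^2) = c_0 + phi_1 c_1, so
  gamma(0) = c_0 / (1 - phi_1^2) = 1 / (1 - (-0.099)^2) = 1 / 0.990199 = 1.009898.
  gamma(1) = phi_1 gamma(0) = (-0.099)(1.009898) = -0.09998.
Therefore gamma(1) = -0.1000 (to 4 decimal places).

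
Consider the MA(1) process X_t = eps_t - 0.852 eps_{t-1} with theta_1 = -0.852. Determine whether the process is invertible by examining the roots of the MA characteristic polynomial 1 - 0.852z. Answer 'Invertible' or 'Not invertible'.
\text{Invertible}

The MA(q) characteristic polynomial is P(z) = 1 - 0.852z.
Invertibility requires all roots to lie outside the unit circle, i.e. |z| > 1 for every root.
This is linear in z: 1 + (-0.852) z = 0  =>  z = -1/(-0.852) = 1.173709,  |z| = 1.173709.
Moduli of all roots: 1.1737.
All moduli strictly greater than 1? Yes.
Verdict: Invertible.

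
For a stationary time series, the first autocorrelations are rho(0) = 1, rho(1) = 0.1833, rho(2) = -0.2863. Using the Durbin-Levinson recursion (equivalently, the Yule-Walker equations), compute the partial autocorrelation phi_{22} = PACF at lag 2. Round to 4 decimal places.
\phi_{22} = -0.3310

The PACF at lag k is phi_{kk}, the last component of the solution
to the Yule-Walker system G_k phi = r_k where
  (G_k)_{ij} = rho(|i - j|), (r_k)_i = rho(i), i,j = 1..k.
Equivalently, Durbin-Levinson gives phi_{kk} iteratively:
  phi_{11} = rho(1)
  phi_{kk} = [rho(k) - sum_{j=1..k-1} phi_{k-1,j} rho(k-j)]
            / [1 - sum_{j=1..k-1} phi_{k-1,j} rho(j)],
  phi_{k,j} = phi_{k-1,j} - phi_{kk} phi_{k-1,k-j},  j = 1..k-1.
Step k = 1:
  phi_11 = rho(1) = 0.1833.
Step k = 2:
  phi_22 = [rho(2) - phi_11 rho(1)] / [1 - phi_11 rho(1)] = [-0.2863 - (0.1833)(0.1833)] / [1 - (0.1833)(0.1833)]
         = -0.31989889 / 0.96640111 = -0.331.
Therefore phi_{22} = -0.3310.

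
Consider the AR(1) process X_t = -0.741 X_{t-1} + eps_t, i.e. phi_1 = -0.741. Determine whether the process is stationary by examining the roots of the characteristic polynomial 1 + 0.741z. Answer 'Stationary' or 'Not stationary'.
\text{Stationary}

The AR(p) characteristic polynomial is P(z) = 1 + 0.741z.
Stationarity requires all roots to lie outside the unit circle, i.e. |z| > 1 for every root.
This is linear in z: 1 + (0.741) z = 0  =>  z = -1/(0.741) = -1.349528,  |z| = 1.349528.
Moduli of all roots: 1.3495.
All moduli strictly greater than 1? Yes.
Verdict: Stationary.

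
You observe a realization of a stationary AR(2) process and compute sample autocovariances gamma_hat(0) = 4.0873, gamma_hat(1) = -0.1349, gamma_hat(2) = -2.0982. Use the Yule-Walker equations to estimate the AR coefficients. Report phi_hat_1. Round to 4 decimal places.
\hat\phi_{1} = -0.0500

The Yule-Walker equations for an AR(p) process read, in matrix form,
  Gamma_p phi = r_p,   with   (Gamma_p)_{ij} = gamma(|i - j|),
                       (r_p)_i = gamma(i),   i,j = 1..p.
Substitute the sample gammas (Toeplitz matrix and right-hand side of size 2):
  Gamma_p = [[4.0873, -0.1349], [-0.1349, 4.0873]]
  r_p     = [-0.1349, -2.0982]
Written out:
  4.0873 phi_1 - 0.1349 phi_2 = -0.1349
  -0.1349 phi_1 + 4.0873 phi_2 = -2.0982
Solve by Cramer's rule:
  det = gamma(0)^2 - gamma(1)^2 = (4.0873)^2 - (-0.1349)^2 = 16.70602129 - 0.01819801 = 16.68782328
  phi_hat_1 = [gamma(1) gamma(0) - gamma(1) gamma(2)] / det = [(-0.1349)(4.0873) - (-0.1349)(-2.0982)] / 16.68782328 = -0.83442395 / 16.68782328 = -0.05
  phi_hat_2 = [gamma(0) gamma(2) - gamma(1)^2] / det = [(4.0873)(-2.0982) - (-0.1349)^2] / 16.68782328 = -8.59417087 / 16.68782328 = -0.515
So phi_hat = [-0.0500, -0.5150].
Therefore phi_hat_1 = -0.0500.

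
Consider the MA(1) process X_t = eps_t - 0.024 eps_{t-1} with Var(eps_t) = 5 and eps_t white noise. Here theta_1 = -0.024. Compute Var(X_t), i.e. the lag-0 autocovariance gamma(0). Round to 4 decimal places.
\gamma(0) = 5.0029

For an MA(q) process X_t = eps_t + sum_i theta_i eps_{t-i} with
Var(eps_t) = sigma^2, the variance is
  gamma(0) = sigma^2 * (1 + sum_i theta_i^2).
  sum_i theta_i^2 = (-0.024)^2 = 0.000576.
  gamma(0) = 5 * (1 + 0.000576) = 5 * 1.000576 = 5.00288, which rounds to 5.0029.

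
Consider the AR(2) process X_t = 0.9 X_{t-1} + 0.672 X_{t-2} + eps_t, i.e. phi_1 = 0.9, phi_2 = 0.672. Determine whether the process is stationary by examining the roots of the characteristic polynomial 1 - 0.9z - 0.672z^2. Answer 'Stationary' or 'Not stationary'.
\text{Not stationary}

The AR(p) characteristic polynomial is P(z) = 1 - 0.9z - 0.672z^2.
Stationarity requires all roots to lie outside the unit circle, i.e. |z| > 1 for every root.
Set 1 + (-0.9) z + (-0.672) z^2 = 0, i.e. a z^2 + b z + c = 0 with a = -0.672, b = -0.9, c = 1.
Discriminant D = b^2 - 4ac = (-0.9)^2 - 4*(-0.672)*1 = 0.81 - (-2.688) = 3.498.
D >= 0, so the roots are real: z = (-b +/- sqrt(D)) / (2a) = (0.9 +/- 1.870294) / (-1.344).
  z_1 = (0.9 + 1.870294) / (-1.344) = -2.0612,   |z_1| = 2.0612.
  z_2 = (0.9 - 1.870294) / (-1.344) = 0.7219,   |z_2| = 0.7219.
Moduli of all roots: 2.0612, 0.7219.
All moduli strictly greater than 1? No.
Verdict: Not stationary.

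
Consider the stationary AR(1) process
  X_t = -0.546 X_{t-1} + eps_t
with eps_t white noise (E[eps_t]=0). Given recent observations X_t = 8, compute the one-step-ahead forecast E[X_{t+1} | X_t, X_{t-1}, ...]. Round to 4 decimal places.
E[X_{t+1} \mid \mathcal F_t] = -4.3680

For an AR(p) model X_t = c + sum_i phi_i X_{t-i} + eps_t, the
one-step-ahead conditional mean is
  E[X_{t+1} | X_t, ...] = c + sum_i phi_i X_{t+1-i}.
Substitute known values:
  E[X_{t+1} | ...] = (-0.546) * (8)
                   = -4.3680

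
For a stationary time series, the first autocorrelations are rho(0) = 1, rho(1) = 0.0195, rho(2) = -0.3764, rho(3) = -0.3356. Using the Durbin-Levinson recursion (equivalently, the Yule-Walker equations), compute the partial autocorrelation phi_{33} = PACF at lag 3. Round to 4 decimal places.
\phi_{33} = -0.3710

The PACF at lag k is phi_{kk}, the last component of the solution
to the Yule-Walker system G_k phi = r_k where
  (G_k)_{ij} = rho(|i - j|), (r_k)_i = rho(i), i,j = 1..k.
Equivalently, Durbin-Levinson gives phi_{kk} iteratively:
  phi_{11} = rho(1)
  phi_{kk} = [rho(k) - sum_{j=1..k-1} phi_{k-1,j} rho(k-j)]
            / [1 - sum_{j=1..k-1} phi_{k-1,j} rho(j)],
  phi_{k,j} = phi_{k-1,j} - phi_{kk} phi_{k-1,k-j},  j = 1..k-1.
Step k = 1:
  phi_11 = rho(1) = 0.0195.
Step k = 2:
  phi_22 = [rho(2) - phi_11 rho(1)] / [1 - phi_11 rho(1)] = [-0.3764 - (0.0195)(0.0195)] / [1 - (0.0195)(0.0195)]
         = -0.37678025 / 0.99961975 = -0.376924.
  Update: phi_21 = phi_11 - phi_22 phi_11 = 0.0195 - (-0.376924)(0.0195) = 0.02685.
Step k = 3:
  phi_33 = [rho(3) - phi_21 rho(2) - phi_22 rho(1)] / [1 - phi_21 rho(1) - phi_22 rho(2)]
    numerator   = -0.3356 - (0.02685)(-0.3764) - (-0.376924)(0.0195) = -0.31814365
    denominator = 1 - (0.02685)(0.0195) - (-0.376924)(-0.3764) = 0.85760239
  phi_33 = -0.31814365 / 0.85760239 = -0.371.
Therefore phi_{33} = -0.3710.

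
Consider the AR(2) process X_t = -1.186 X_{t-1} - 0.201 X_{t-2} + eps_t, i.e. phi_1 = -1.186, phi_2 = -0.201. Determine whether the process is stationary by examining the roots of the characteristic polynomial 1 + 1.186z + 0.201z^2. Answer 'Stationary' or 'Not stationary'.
\text{Stationary}

The AR(p) characteristic polynomial is P(z) = 1 + 1.186z + 0.201z^2.
Stationarity requires all roots to lie outside the unit circle, i.e. |z| > 1 for every root.
Set 1 + (1.186) z + (0.201) z^2 = 0, i.e. a z^2 + b z + c = 0 with a = 0.201, b = 1.186, c = 1.
Discriminant D = b^2 - 4ac = (1.186)^2 - 4*(0.201)*1 = 1.406596 - (0.804) = 0.602596.
D >= 0, so the roots are real: z = (-b +/- sqrt(D)) / (2a) = (-1.186 +/- 0.776271) / (0.402).
  z_1 = (-1.186 + 0.776271) / (0.402) = -1.0192,   |z_1| = 1.0192.
  z_2 = (-1.186 - 0.776271) / (0.402) = -4.8813,   |z_2| = 4.8813.
Moduli of all roots: 1.0192, 4.8813.
All moduli strictly greater than 1? Yes.
Verdict: Stationary.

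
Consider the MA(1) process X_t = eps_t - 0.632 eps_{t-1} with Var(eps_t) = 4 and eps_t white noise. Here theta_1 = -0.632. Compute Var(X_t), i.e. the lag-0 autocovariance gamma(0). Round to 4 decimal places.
\gamma(0) = 5.5977

For an MA(q) process X_t = eps_t + sum_i theta_i eps_{t-i} with
Var(eps_t) = sigma^2, the variance is
  gamma(0) = sigma^2 * (1 + sum_i theta_i^2).
  sum_i theta_i^2 = (-0.632)^2 = 0.399424.
  gamma(0) = 4 * (1 + 0.399424) = 4 * 1.399424 = 5.597696, which rounds to 5.5977.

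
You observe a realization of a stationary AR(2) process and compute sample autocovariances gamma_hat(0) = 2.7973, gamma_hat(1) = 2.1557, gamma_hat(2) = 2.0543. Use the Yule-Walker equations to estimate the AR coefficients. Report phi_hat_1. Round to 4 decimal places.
\hat\phi_{1} = 0.5040

The Yule-Walker equations for an AR(p) process read, in matrix form,
  Gamma_p phi = r_p,   with   (Gamma_p)_{ij} = gamma(|i - j|),
                       (r_p)_i = gamma(i),   i,j = 1..p.
Substitute the sample gammas (Toeplitz matrix and right-hand side of size 2):
  Gamma_p = [[2.7973, 2.1557], [2.1557, 2.7973]]
  r_p     = [2.1557, 2.0543]
Written out:
  2.7973 phi_1 + 2.1557 phi_2 = 2.1557
  2.1557 phi_1 + 2.7973 phi_2 = 2.0543
Solve by Cramer's rule:
  det = gamma(0)^2 - gamma(1)^2 = (2.7973)^2 - (2.1557)^2 = 7.82488729 - 4.64704249 = 3.1778448
  phi_hat_1 = [gamma(1) gamma(0) - gamma(1) gamma(2)] / det = [(2.1557)(2.7973) - (2.1557)(2.0543)] / 3.1778448 = 1.6016851 / 3.1778448 = 0.504
  phi_hat_2 = [gamma(0) gamma(2) - gamma(1)^2] / det = [(2.7973)(2.0543) - (2.1557)^2] / 3.1778448 = 1.0994509 / 3.1778448 = 0.346
So phi_hat = [0.5040, 0.3460].
Therefore phi_hat_1 = 0.5040.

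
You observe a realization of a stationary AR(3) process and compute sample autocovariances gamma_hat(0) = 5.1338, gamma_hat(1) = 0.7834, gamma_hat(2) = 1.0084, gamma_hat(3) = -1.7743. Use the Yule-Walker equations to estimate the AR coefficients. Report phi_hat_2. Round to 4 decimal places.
\hat\phi_{2} = 0.2300

The Yule-Walker equations for an AR(p) process read, in matrix form,
  Gamma_p phi = r_p,   with   (Gamma_p)_{ij} = gamma(|i - j|),
                       (r_p)_i = gamma(i),   i,j = 1..p.
Substitute the sample gammas (Toeplitz matrix and right-hand side of size 3):
  Gamma_p = [[5.1338, 0.7834, 1.0084], [0.7834, 5.1338, 0.7834], [1.0084, 0.7834, 5.1338]]
  r_p     = [0.7834, 1.0084, -1.7743]
Written out (R1..R3):
  (R1) 5.1338 phi_1 + 0.7834 phi_2 + 1.0084 phi_3 = 0.7834
  (R2) 0.7834 phi_1 + 5.1338 phi_2 + 0.7834 phi_3 = 1.0084
  (R3) 1.0084 phi_1 + 0.7834 phi_2 + 5.1338 phi_3 = -1.7743
Gaussian elimination:
  R2 <- R2 - (0.7834/5.1338) R1 = R2 - (0.152597) R1:  5.014256 phi_2 + 0.629522 phi_3 = 0.888856
  R3 <- R3 - (1.0084/5.1338) R1 = R3 - (0.196424) R1:  0.629522 phi_2 + 4.935726 phi_3 = -1.928178
  R3 <- R3 - (0.629522/5.014256) R2 = R3 - (0.125546) R2:  4.856692 phi_3 = -2.039771
Back-substitution:
  phi_hat_3 = -2.039771 / 4.856692 = -0.419992
  phi_hat_2 = (0.888856 - (0.629522)(-0.419992)) / 5.014256 = 0.229994
  phi_hat_1 = (0.7834 - (0.7834)(0.229994) - (1.0084)(-0.419992)) / 5.1338 = 0.199997
So phi_hat = [0.2000, 0.2300, -0.4200].
Therefore phi_hat_2 = 0.2300.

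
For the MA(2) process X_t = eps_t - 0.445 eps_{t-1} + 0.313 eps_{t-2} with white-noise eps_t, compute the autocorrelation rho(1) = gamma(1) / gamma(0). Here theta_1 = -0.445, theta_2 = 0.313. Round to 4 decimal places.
\rho(1) = -0.4508

For an MA(q) process with theta_0 = 1, the autocovariance is
  gamma(k) = sigma^2 * sum_{i=0..q-k} theta_i * theta_{i+k},
and rho(k) = gamma(k) / gamma(0). Sigma^2 cancels.
  numerator   = (1)*(-0.445) + (-0.445)*(0.313) = -0.584285.
  denominator = (1)^2 + (-0.445)^2 + (0.313)^2 = 1.295994.
  rho(1) = -0.584285 / 1.295994 = -0.4508.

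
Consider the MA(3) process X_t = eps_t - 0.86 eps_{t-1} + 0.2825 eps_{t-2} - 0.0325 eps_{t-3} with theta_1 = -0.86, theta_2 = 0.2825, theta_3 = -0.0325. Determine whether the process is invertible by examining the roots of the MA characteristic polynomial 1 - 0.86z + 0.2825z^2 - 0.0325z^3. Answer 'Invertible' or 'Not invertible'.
\text{Invertible}

The MA(q) characteristic polynomial is P(z) = 1 - 0.86z + 0.2825z^2 - 0.0325z^3.
Invertibility requires all roots to lie outside the unit circle, i.e. |z| > 1 for every root.
Degree 3: look for a simple real root z0 first, then factor out (1 - z/z0) and solve the remaining quadratic.
Testing z0 = 4: P(4) = 1 + (-0.86)(4) + (0.2825)(4)^2 + (-0.0325)(4)^3
  = 1 + (-3.44) + (4.52) + (-2.08) = 0.  So z_0 = 4 is a root, |z_0| = 4.
Divide out the factor (1 - 0.25 z) = (1 - z/z0) (since 1/z0 = 0.25):
  P(z) = (1 - 0.25 z)(1 + (-0.61) z + (0.13) z^2)
  [check: z-coef -0.61 - (0.25) = -0.86; z^2-coef 0.13 - (0.25)(-0.61) = 0.2825; z^3-coef -(0.25)(0.13) = -0.0325.]
Remaining roots from the quadratic factor 1 + (-0.61) z + (0.13) z^2:
  Set 1 + (-0.61) z + (0.13) z^2 = 0, i.e. a z^2 + b z + c = 0 with a = 0.13, b = -0.61, c = 1.
  Discriminant D = b^2 - 4ac = (-0.61)^2 - 4*(0.13)*1 = 0.3721 - (0.52) = -0.1479.
  D < 0, so the roots are the complex-conjugate pair z = (-b +/- i sqrt(-D)) / (2a) = 2.3462 +/- 1.4791i.
  For a conjugate pair |z|^2 = z * conj(z) = (product of roots) = c/a = 1/(0.13) = 7.692308, so |z| = sqrt(7.692308) = 2.7735 for both roots.
Moduli of all roots: 4.0000, 2.7735, 2.7735.
All moduli strictly greater than 1? Yes.
Verdict: Invertible.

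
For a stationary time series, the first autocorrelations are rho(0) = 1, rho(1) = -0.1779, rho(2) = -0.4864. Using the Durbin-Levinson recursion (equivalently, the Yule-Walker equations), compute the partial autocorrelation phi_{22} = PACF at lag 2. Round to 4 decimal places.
\phi_{22} = -0.5350

The PACF at lag k is phi_{kk}, the last component of the solution
to the Yule-Walker system G_k phi = r_k where
  (G_k)_{ij} = rho(|i - j|), (r_k)_i = rho(i), i,j = 1..k.
Equivalently, Durbin-Levinson gives phi_{kk} iteratively:
  phi_{11} = rho(1)
  phi_{kk} = [rho(k) - sum_{j=1..k-1} phi_{k-1,j} rho(k-j)]
            / [1 - sum_{j=1..k-1} phi_{k-1,j} rho(j)],
  phi_{k,j} = phi_{k-1,j} - phi_{kk} phi_{k-1,k-j},  j = 1..k-1.
Step k = 1:
  phi_11 = rho(1) = -0.1779.
Step k = 2:
  phi_22 = [rho(2) - phi_11 rho(1)] / [1 - phi_11 rho(1)] = [-0.4864 - (-0.1779)(-0.1779)] / [1 - (-0.1779)(-0.1779)]
         = -0.51804841 / 0.96835159 = -0.535.
Therefore phi_{22} = -0.5350.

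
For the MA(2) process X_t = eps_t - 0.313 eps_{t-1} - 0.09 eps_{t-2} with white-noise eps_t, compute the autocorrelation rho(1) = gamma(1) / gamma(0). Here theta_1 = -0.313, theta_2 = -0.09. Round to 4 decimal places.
\rho(1) = -0.2575

For an MA(q) process with theta_0 = 1, the autocovariance is
  gamma(k) = sigma^2 * sum_{i=0..q-k} theta_i * theta_{i+k},
and rho(k) = gamma(k) / gamma(0). Sigma^2 cancels.
  numerator   = (1)*(-0.313) + (-0.313)*(-0.09) = -0.28483.
  denominator = (1)^2 + (-0.313)^2 + (-0.09)^2 = 1.106069.
  rho(1) = -0.28483 / 1.106069 = -0.2575.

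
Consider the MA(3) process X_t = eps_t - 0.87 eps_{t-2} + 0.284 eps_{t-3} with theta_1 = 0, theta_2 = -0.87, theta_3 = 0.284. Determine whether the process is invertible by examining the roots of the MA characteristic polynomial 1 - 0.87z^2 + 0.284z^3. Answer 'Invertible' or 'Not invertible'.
\text{Not invertible}

The MA(q) characteristic polynomial is P(z) = 1 - 0.87z^2 + 0.284z^3.
Invertibility requires all roots to lie outside the unit circle, i.e. |z| > 1 for every root.
Degree 3: look for a simple real root z0 first, then factor out (1 - z/z0) and solve the remaining quadratic.
Testing z0 = 2.5: P(2.5) = 1 + (0)(2.5) + (-0.87)(2.5)^2 + (0.284)(2.5)^3
  = 1 + (0) + (-5.4375) + (4.4375) = 0.  So z_0 = 2.5 is a root, |z_0| = 2.5.
Divide out the factor (1 - 0.4 z) = (1 - z/z0) (since 1/z0 = 0.4):
  P(z) = (1 - 0.4 z)(1 + (0.4) z + (-0.71) z^2)
  [check: z-coef 0.4 - (0.4) = 0; z^2-coef -0.71 - (0.4)(0.4) = -0.87; z^3-coef -(0.4)(-0.71) = 0.284.]
Remaining roots from the quadratic factor 1 + (0.4) z + (-0.71) z^2:
  Set 1 + (0.4) z + (-0.71) z^2 = 0, i.e. a z^2 + b z + c = 0 with a = -0.71, b = 0.4, c = 1.
  Discriminant D = b^2 - 4ac = (0.4)^2 - 4*(-0.71)*1 = 0.16 - (-2.84) = 3.
  D >= 0, so the roots are real: z = (-b +/- sqrt(D)) / (2a) = (-0.4 +/- 1.732051) / (-1.42).
    z_1 = (-0.4 + 1.732051) / (-1.42) = -0.9381,   |z_1| = 0.9381.
    z_2 = (-0.4 - 1.732051) / (-1.42) = 1.5014,   |z_2| = 1.5014.
Moduli of all roots: 2.5000, 0.9381, 1.5014.
All moduli strictly greater than 1? No.
Verdict: Not invertible.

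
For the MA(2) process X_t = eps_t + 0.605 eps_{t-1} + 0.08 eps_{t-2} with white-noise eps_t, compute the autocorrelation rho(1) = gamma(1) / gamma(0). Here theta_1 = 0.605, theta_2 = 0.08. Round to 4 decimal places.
\rho(1) = 0.4761

For an MA(q) process with theta_0 = 1, the autocovariance is
  gamma(k) = sigma^2 * sum_{i=0..q-k} theta_i * theta_{i+k},
and rho(k) = gamma(k) / gamma(0). Sigma^2 cancels.
  numerator   = (1)*(0.605) + (0.605)*(0.08) = 0.6534.
  denominator = (1)^2 + (0.605)^2 + (0.08)^2 = 1.372425.
  rho(1) = 0.6534 / 1.372425 = 0.4761.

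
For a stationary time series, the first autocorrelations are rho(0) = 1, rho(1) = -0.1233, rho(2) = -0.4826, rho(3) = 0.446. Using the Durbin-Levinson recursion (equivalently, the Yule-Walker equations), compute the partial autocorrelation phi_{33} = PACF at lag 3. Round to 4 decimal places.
\phi_{33} = 0.4011

The PACF at lag k is phi_{kk}, the last component of the solution
to the Yule-Walker system G_k phi = r_k where
  (G_k)_{ij} = rho(|i - j|), (r_k)_i = rho(i), i,j = 1..k.
Equivalently, Durbin-Levinson gives phi_{kk} iteratively:
  phi_{11} = rho(1)
  phi_{kk} = [rho(k) - sum_{j=1..k-1} phi_{k-1,j} rho(k-j)]
            / [1 - sum_{j=1..k-1} phi_{k-1,j} rho(j)],
  phi_{k,j} = phi_{k-1,j} - phi_{kk} phi_{k-1,k-j},  j = 1..k-1.
Step k = 1:
  phi_11 = rho(1) = -0.1233.
Step k = 2:
  phi_22 = [rho(2) - phi_11 rho(1)] / [1 - phi_11 rho(1)] = [-0.4826 - (-0.1233)(-0.1233)] / [1 - (-0.1233)(-0.1233)]
         = -0.49780289 / 0.98479711 = -0.505488.
  Update: phi_21 = phi_11 - phi_22 phi_11 = -0.1233 - (-0.505488)(-0.1233) = -0.185627.
Step k = 3:
  phi_33 = [rho(3) - phi_21 rho(2) - phi_22 rho(1)] / [1 - phi_21 rho(1) - phi_22 rho(2)]
    numerator   = 0.446 - (-0.185627)(-0.4826) - (-0.505488)(-0.1233) = 0.29408994
    denominator = 1 - (-0.185627)(-0.1233) - (-0.505488)(-0.4826) = 0.73316384
  phi_33 = 0.29408994 / 0.73316384 = 0.4011.
Therefore phi_{33} = 0.4011.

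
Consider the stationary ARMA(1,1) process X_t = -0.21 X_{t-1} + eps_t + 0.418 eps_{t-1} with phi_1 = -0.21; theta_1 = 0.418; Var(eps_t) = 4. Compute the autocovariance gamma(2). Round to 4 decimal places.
\gamma(2) = -0.1667

Multiply the model equation by X_{t-k} and take expectations. With theta_0 = psi_0 = 1 and psi_j the MA(infinity) weights, this gives
  gamma(k) - sum_i phi_i gamma(k-i) = c_k,
  c_k = sigma^2 * sum_{j=k..q} theta_j psi_{j-k}   (c_k = 0 for k > q),
using gamma(-m) = gamma(m).
psi-weights needed (psi_j = theta_j + sum_i phi_i psi_{j-i}):
  psi_1 = theta_1 + phi_1 = 0.418 + (-0.21) = 0.208
Right-hand sides:
  c_0 = sigma^2 (1 + theta_1 psi_1) = 4 * (1 + (0.418)(0.208)) = 4 * 1.086944 = 4.347776
  c_1 = sigma^2 theta_1 = 4 * (0.418) = 1.672
  c_2 = 0
Equations for k = 0 and k = 1 (AR order 1):
  gamma(0) = phi_1 gamma(1) + c_0
  gamma(1) = phi_1 gamma(0) + c_1
Substituting the second into the first: gamma(0) (1 - phi_1^2) = c_0 + phi_1 c_1, so
  gamma(0) = (c_0 + phi_1 c_1) / (1 - phi_1^2) = (4.347776 + (-0.21)(1.672)) / (1 - (-0.21)^2) = 3.996656 / 0.9559 = 4.18104.
  gamma(1) = phi_1 gamma(0) + c_1 = (-0.21)(4.18104) + (1.672) = 0.793982.
For k = 2 (> q): gamma(2) = phi_1 gamma(1) = (-0.21)(0.793982) = -0.166736.
Therefore gamma(2) = -0.1667 (to 4 decimal places).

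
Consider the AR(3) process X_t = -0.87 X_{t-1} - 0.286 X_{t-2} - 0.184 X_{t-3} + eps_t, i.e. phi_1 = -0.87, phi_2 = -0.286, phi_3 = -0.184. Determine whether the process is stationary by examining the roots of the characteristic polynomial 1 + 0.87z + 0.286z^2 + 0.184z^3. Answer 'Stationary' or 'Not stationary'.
\text{Stationary}

The AR(p) characteristic polynomial is P(z) = 1 + 0.87z + 0.286z^2 + 0.184z^3.
Stationarity requires all roots to lie outside the unit circle, i.e. |z| > 1 for every root.
Degree 3: look for a simple real root z0 first, then factor out (1 - z/z0) and solve the remaining quadratic.
Testing z0 = -1.25: P(-1.25) = 1 + (0.87)(-1.25) + (0.286)(-1.25)^2 + (0.184)(-1.25)^3
  = 1 + (-1.0875) + (0.446875) + (-0.359375) = 0.  So z_0 = -1.25 is a root, |z_0| = 1.25.
Divide out the factor (1 + 0.8 z) = (1 - z/z0) (since 1/z0 = -0.8):
  P(z) = (1 + 0.8 z)(1 + (0.07) z + (0.23) z^2)
  [check: z-coef 0.07 - (-0.8) = 0.87; z^2-coef 0.23 - (-0.8)(0.07) = 0.286; z^3-coef -(-0.8)(0.23) = 0.184.]
Remaining roots from the quadratic factor 1 + (0.07) z + (0.23) z^2:
  Set 1 + (0.07) z + (0.23) z^2 = 0, i.e. a z^2 + b z + c = 0 with a = 0.23, b = 0.07, c = 1.
  Discriminant D = b^2 - 4ac = (0.07)^2 - 4*(0.23)*1 = 0.0049 - (0.92) = -0.9151.
  D < 0, so the roots are the complex-conjugate pair z = (-b +/- i sqrt(-D)) / (2a) = -0.1522 +/- 2.0796i.
  For a conjugate pair |z|^2 = z * conj(z) = (product of roots) = c/a = 1/(0.23) = 4.347826, so |z| = sqrt(4.347826) = 2.0851 for both roots.
Moduli of all roots: 1.2500, 2.0851, 2.0851.
All moduli strictly greater than 1? Yes.
Verdict: Stationary.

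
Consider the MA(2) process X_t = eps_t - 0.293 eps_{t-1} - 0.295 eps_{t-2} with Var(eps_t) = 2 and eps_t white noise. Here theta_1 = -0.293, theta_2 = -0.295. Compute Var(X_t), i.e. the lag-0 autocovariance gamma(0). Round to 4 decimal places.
\gamma(0) = 2.3457

For an MA(q) process X_t = eps_t + sum_i theta_i eps_{t-i} with
Var(eps_t) = sigma^2, the variance is
  gamma(0) = sigma^2 * (1 + sum_i theta_i^2).
  sum_i theta_i^2 = (-0.293)^2 + (-0.295)^2 = 0.085849 + 0.087025 = 0.172874.
  gamma(0) = 2 * (1 + 0.172874) = 2 * 1.172874 = 2.345748, which rounds to 2.3457.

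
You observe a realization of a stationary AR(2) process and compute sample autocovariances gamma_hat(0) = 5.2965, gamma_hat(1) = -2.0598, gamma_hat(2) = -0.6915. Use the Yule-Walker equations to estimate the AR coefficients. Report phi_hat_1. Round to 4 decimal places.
\hat\phi_{1} = -0.5180

The Yule-Walker equations for an AR(p) process read, in matrix form,
  Gamma_p phi = r_p,   with   (Gamma_p)_{ij} = gamma(|i - j|),
                       (r_p)_i = gamma(i),   i,j = 1..p.
Substitute the sample gammas (Toeplitz matrix and right-hand side of size 2):
  Gamma_p = [[5.2965, -2.0598], [-2.0598, 5.2965]]
  r_p     = [-2.0598, -0.6915]
Written out:
  5.2965 phi_1 - 2.0598 phi_2 = -2.0598
  -2.0598 phi_1 + 5.2965 phi_2 = -0.6915
Solve by Cramer's rule:
  det = gamma(0)^2 - gamma(1)^2 = (5.2965)^2 - (-2.0598)^2 = 28.05291225 - 4.24277604 = 23.81013621
  phi_hat_1 = [gamma(1) gamma(0) - gamma(1) gamma(2)] / det = [(-2.0598)(5.2965) - (-2.0598)(-0.6915)] / 23.81013621 = -12.3340824 / 23.81013621 = -0.518
  phi_hat_2 = [gamma(0) gamma(2) - gamma(1)^2] / det = [(5.2965)(-0.6915) - (-2.0598)^2] / 23.81013621 = -7.90530579 / 23.81013621 = -0.332
So phi_hat = [-0.5180, -0.3320].
Therefore phi_hat_1 = -0.5180.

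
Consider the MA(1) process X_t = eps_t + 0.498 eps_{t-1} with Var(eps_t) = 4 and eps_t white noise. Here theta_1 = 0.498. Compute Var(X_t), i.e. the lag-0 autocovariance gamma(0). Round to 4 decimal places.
\gamma(0) = 4.9920

For an MA(q) process X_t = eps_t + sum_i theta_i eps_{t-i} with
Var(eps_t) = sigma^2, the variance is
  gamma(0) = sigma^2 * (1 + sum_i theta_i^2).
  sum_i theta_i^2 = (0.498)^2 = 0.248004.
  gamma(0) = 4 * (1 + 0.248004) = 4 * 1.248004 = 4.992016, which rounds to 4.9920.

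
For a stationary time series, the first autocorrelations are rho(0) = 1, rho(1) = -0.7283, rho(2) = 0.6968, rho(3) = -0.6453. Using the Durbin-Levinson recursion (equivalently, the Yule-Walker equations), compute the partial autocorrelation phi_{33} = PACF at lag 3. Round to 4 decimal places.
\phi_{33} = -0.1451

The PACF at lag k is phi_{kk}, the last component of the solution
to the Yule-Walker system G_k phi = r_k where
  (G_k)_{ij} = rho(|i - j|), (r_k)_i = rho(i), i,j = 1..k.
Equivalently, Durbin-Levinson gives phi_{kk} iteratively:
  phi_{11} = rho(1)
  phi_{kk} = [rho(k) - sum_{j=1..k-1} phi_{k-1,j} rho(k-j)]
            / [1 - sum_{j=1..k-1} phi_{k-1,j} rho(j)],
  phi_{k,j} = phi_{k-1,j} - phi_{kk} phi_{k-1,k-j},  j = 1..k-1.
Step k = 1:
  phi_11 = rho(1) = -0.7283.
Step k = 2:
  phi_22 = [rho(2) - phi_11 rho(1)] / [1 - phi_11 rho(1)] = [0.6968 - (-0.7283)(-0.7283)] / [1 - (-0.7283)(-0.7283)]
         = 0.16637911 / 0.46957911 = 0.354315.
  Update: phi_21 = phi_11 - phi_22 phi_11 = -0.7283 - (0.354315)(-0.7283) = -0.470252.
Step k = 3:
  phi_33 = [rho(3) - phi_21 rho(2) - phi_22 rho(1)] / [1 - phi_21 rho(1) - phi_22 rho(2)]
    numerator   = -0.6453 - (-0.470252)(0.6968) - (0.354315)(-0.7283) = -0.05958044
    denominator = 1 - (-0.470252)(-0.7283) - (0.354315)(0.6968) = 0.41062843
  phi_33 = -0.05958044 / 0.41062843 = -0.1451.
Therefore phi_{33} = -0.1451.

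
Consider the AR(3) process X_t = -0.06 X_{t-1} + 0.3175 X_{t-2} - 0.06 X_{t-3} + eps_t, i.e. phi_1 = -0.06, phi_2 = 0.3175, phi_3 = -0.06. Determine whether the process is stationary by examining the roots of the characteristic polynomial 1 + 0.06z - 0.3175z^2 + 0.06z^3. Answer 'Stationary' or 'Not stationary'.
\text{Stationary}

The AR(p) characteristic polynomial is P(z) = 1 + 0.06z - 0.3175z^2 + 0.06z^3.
Stationarity requires all roots to lie outside the unit circle, i.e. |z| > 1 for every root.
Degree 3: look for a simple real root z0 first, then factor out (1 - z/z0) and solve the remaining quadratic.
Testing z0 = 4: P(4) = 1 + (0.06)(4) + (-0.3175)(4)^2 + (0.06)(4)^3
  = 1 + (0.24) + (-5.08) + (3.84) = 0.  So z_0 = 4 is a root, |z_0| = 4.
Divide out the factor (1 - 0.25 z) = (1 - z/z0) (since 1/z0 = 0.25):
  P(z) = (1 - 0.25 z)(1 + (0.31) z + (-0.24) z^2)
  [check: z-coef 0.31 - (0.25) = 0.06; z^2-coef -0.24 - (0.25)(0.31) = -0.3175; z^3-coef -(0.25)(-0.24) = 0.06.]
Remaining roots from the quadratic factor 1 + (0.31) z + (-0.24) z^2:
  Set 1 + (0.31) z + (-0.24) z^2 = 0, i.e. a z^2 + b z + c = 0 with a = -0.24, b = 0.31, c = 1.
  Discriminant D = b^2 - 4ac = (0.31)^2 - 4*(-0.24)*1 = 0.0961 - (-0.96) = 1.0561.
  D >= 0, so the roots are real: z = (-b +/- sqrt(D)) / (2a) = (-0.31 +/- 1.027667) / (-0.48).
    z_1 = (-0.31 + 1.027667) / (-0.48) = -1.4951,   |z_1| = 1.4951.
    z_2 = (-0.31 - 1.027667) / (-0.48) = 2.7868,   |z_2| = 2.7868.
Moduli of all roots: 4.0000, 1.4951, 2.7868.
All moduli strictly greater than 1? Yes.
Verdict: Stationary.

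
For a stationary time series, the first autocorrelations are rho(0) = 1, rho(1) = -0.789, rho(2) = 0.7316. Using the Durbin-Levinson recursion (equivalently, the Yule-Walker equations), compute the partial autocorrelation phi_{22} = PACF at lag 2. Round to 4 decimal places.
\phi_{22} = 0.2890

The PACF at lag k is phi_{kk}, the last component of the solution
to the Yule-Walker system G_k phi = r_k where
  (G_k)_{ij} = rho(|i - j|), (r_k)_i = rho(i), i,j = 1..k.
Equivalently, Durbin-Levinson gives phi_{kk} iteratively:
  phi_{11} = rho(1)
  phi_{kk} = [rho(k) - sum_{j=1..k-1} phi_{k-1,j} rho(k-j)]
            / [1 - sum_{j=1..k-1} phi_{k-1,j} rho(j)],
  phi_{k,j} = phi_{k-1,j} - phi_{kk} phi_{k-1,k-j},  j = 1..k-1.
Step k = 1:
  phi_11 = rho(1) = -0.789.
Step k = 2:
  phi_22 = [rho(2) - phi_11 rho(1)] / [1 - phi_11 rho(1)] = [0.7316 - (-0.789)(-0.789)] / [1 - (-0.789)(-0.789)]
         = 0.109079 / 0.377479 = 0.289.
Therefore phi_{22} = 0.2890.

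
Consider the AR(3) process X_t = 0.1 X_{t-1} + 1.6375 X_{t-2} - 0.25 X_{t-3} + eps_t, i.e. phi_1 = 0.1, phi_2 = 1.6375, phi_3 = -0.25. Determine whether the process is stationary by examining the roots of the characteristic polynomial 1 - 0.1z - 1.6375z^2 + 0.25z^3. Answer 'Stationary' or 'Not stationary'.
\text{Not stationary}

The AR(p) characteristic polynomial is P(z) = 1 - 0.1z - 1.6375z^2 + 0.25z^3.
Stationarity requires all roots to lie outside the unit circle, i.e. |z| > 1 for every root.
Degree 3: look for a simple real root z0 first, then factor out (1 - z/z0) and solve the remaining quadratic.
Testing z0 = 0.8: P(0.8) = 1 + (-0.1)(0.8) + (-1.6375)(0.8)^2 + (0.25)(0.8)^3
  = 1 + (-0.08) + (-1.048) + (0.128) = 0.  So z_0 = 0.8 is a root, |z_0| = 0.8.
Divide out the factor (1 - 1.25 z) = (1 - z/z0) (since 1/z0 = 1.25):
  P(z) = (1 - 1.25 z)(1 + (1.15) z + (-0.2) z^2)
  [check: z-coef 1.15 - (1.25) = -0.1; z^2-coef -0.2 - (1.25)(1.15) = -1.6375; z^3-coef -(1.25)(-0.2) = 0.25.]
Remaining roots from the quadratic factor 1 + (1.15) z + (-0.2) z^2:
  Set 1 + (1.15) z + (-0.2) z^2 = 0, i.e. a z^2 + b z + c = 0 with a = -0.2, b = 1.15, c = 1.
  Discriminant D = b^2 - 4ac = (1.15)^2 - 4*(-0.2)*1 = 1.3225 - (-0.8) = 2.1225.
  D >= 0, so the roots are real: z = (-b +/- sqrt(D)) / (2a) = (-1.15 +/- 1.45688) / (-0.4).
    z_1 = (-1.15 + 1.45688) / (-0.4) = -0.7672,   |z_1| = 0.7672.
    z_2 = (-1.15 - 1.45688) / (-0.4) = 6.5172,   |z_2| = 6.5172.
Moduli of all roots: 0.8000, 0.7672, 6.5172.
All moduli strictly greater than 1? No.
Verdict: Not stationary.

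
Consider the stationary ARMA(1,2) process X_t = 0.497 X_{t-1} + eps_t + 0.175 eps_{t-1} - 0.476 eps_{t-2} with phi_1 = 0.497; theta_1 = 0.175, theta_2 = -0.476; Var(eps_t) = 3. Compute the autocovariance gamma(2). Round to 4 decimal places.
\gamma(2) = -0.5485

Multiply the model equation by X_{t-k} and take expectations. With theta_0 = psi_0 = 1 and psi_j the MA(infinity) weights, this gives
  gamma(k) - sum_i phi_i gamma(k-i) = c_k,
  c_k = sigma^2 * sum_{j=k..q} theta_j psi_{j-k}   (c_k = 0 for k > q),
using gamma(-m) = gamma(m).
psi-weights needed (psi_j = theta_j + sum_i phi_i psi_{j-i}):
  psi_1 = theta_1 + phi_1 = 0.175 + (0.497) = 0.672
  psi_2 = theta_2 + phi_1 psi_1 = -0.476 + (0.497)(0.672) = -0.142016
Right-hand sides:
  c_0 = sigma^2 (1 + theta_1 psi_1 + theta_2 psi_2) = 3 * (1 + (0.175)(0.672) + (-0.476)(-0.142016)) = 3 * 1.1852 = 3.555599
  c_1 = sigma^2 (theta_1 + theta_2 psi_1) = 3 * (0.175 + (-0.476)(0.672)) = -0.434616
  c_2 = sigma^2 theta_2 = 3 * (-0.476) = -1.428
Equations for k = 0 and k = 1 (AR order 1):
  gamma(0) = phi_1 gamma(1) + c_0
  gamma(1) = phi_1 gamma(0) + c_1
Substituting the second into the first: gamma(0) (1 - phi_1^2) = c_0 + phi_1 c_1, so
  gamma(0) = (c_0 + phi_1 c_1) / (1 - phi_1^2) = (3.555599 + (0.497)(-0.434616)) / (1 - (0.497)^2) = 3.339595 / 0.752991 = 4.435106.
  gamma(1) = phi_1 gamma(0) + c_1 = (0.497)(4.435106) + (-0.434616) = 1.769632.
For k = 2: gamma(2) = phi_1 gamma(1) + c_2
  = (0.497)(1.769632) + (-1.428) = -0.548493.
Therefore gamma(2) = -0.5485 (to 4 decimal places).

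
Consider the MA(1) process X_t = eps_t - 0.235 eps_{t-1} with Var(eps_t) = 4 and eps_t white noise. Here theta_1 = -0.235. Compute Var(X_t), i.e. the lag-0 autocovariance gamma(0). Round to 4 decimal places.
\gamma(0) = 4.2209

For an MA(q) process X_t = eps_t + sum_i theta_i eps_{t-i} with
Var(eps_t) = sigma^2, the variance is
  gamma(0) = sigma^2 * (1 + sum_i theta_i^2).
  sum_i theta_i^2 = (-0.235)^2 = 0.055225.
  gamma(0) = 4 * (1 + 0.055225) = 4 * 1.055225 = 4.2209.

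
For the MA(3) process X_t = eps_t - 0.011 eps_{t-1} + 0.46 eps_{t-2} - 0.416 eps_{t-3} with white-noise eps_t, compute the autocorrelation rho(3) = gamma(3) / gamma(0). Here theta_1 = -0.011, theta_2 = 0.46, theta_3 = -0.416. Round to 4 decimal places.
\rho(3) = -0.3004

For an MA(q) process with theta_0 = 1, the autocovariance is
  gamma(k) = sigma^2 * sum_{i=0..q-k} theta_i * theta_{i+k},
and rho(k) = gamma(k) / gamma(0). Sigma^2 cancels.
  numerator   = (1)*(-0.416) = -0.416.
  denominator = (1)^2 + (-0.011)^2 + (0.46)^2 + (-0.416)^2 = 1.384777.
  rho(3) = -0.416 / 1.384777 = -0.3004.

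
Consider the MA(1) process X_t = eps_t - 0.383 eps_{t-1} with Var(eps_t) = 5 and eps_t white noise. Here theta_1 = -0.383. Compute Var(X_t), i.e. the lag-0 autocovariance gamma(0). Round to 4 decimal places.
\gamma(0) = 5.7334

For an MA(q) process X_t = eps_t + sum_i theta_i eps_{t-i} with
Var(eps_t) = sigma^2, the variance is
  gamma(0) = sigma^2 * (1 + sum_i theta_i^2).
  sum_i theta_i^2 = (-0.383)^2 = 0.146689.
  gamma(0) = 5 * (1 + 0.146689) = 5 * 1.146689 = 5.733445, which rounds to 5.7334.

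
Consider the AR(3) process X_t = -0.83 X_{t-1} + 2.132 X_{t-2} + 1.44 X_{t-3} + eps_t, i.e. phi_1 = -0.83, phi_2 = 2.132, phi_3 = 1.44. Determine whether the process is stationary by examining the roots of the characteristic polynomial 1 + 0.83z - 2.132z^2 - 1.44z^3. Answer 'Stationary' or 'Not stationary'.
\text{Not stationary}

The AR(p) characteristic polynomial is P(z) = 1 + 0.83z - 2.132z^2 - 1.44z^3.
Stationarity requires all roots to lie outside the unit circle, i.e. |z| > 1 for every root.
Degree 3: look for a simple real root z0 first, then factor out (1 - z/z0) and solve the remaining quadratic.
Testing z0 = -0.625: P(-0.625) = 1 + (0.83)(-0.625) + (-2.132)(-0.625)^2 + (-1.44)(-0.625)^3
  = 1 + (-0.51875) + (-0.832813) + (0.351562) = 0.  So z_0 = -0.625 is a root, |z_0| = 0.625.
Divide out the factor (1 + 1.6 z) = (1 - z/z0) (since 1/z0 = -1.6):
  P(z) = (1 + 1.6 z)(1 + (-0.77) z + (-0.9) z^2)
  [check: z-coef -0.77 - (-1.6) = 0.83; z^2-coef -0.9 - (-1.6)(-0.77) = -2.132; z^3-coef -(-1.6)(-0.9) = -1.44.]
Remaining roots from the quadratic factor 1 + (-0.77) z + (-0.9) z^2:
  Set 1 + (-0.77) z + (-0.9) z^2 = 0, i.e. a z^2 + b z + c = 0 with a = -0.9, b = -0.77, c = 1.
  Discriminant D = b^2 - 4ac = (-0.77)^2 - 4*(-0.9)*1 = 0.5929 - (-3.6) = 4.1929.
  D >= 0, so the roots are real: z = (-b +/- sqrt(D)) / (2a) = (0.77 +/- 2.047657) / (-1.8).
    z_1 = (0.77 + 2.047657) / (-1.8) = -1.5654,   |z_1| = 1.5654.
    z_2 = (0.77 - 2.047657) / (-1.8) = 0.7098,   |z_2| = 0.7098.
Moduli of all roots: 0.6250, 1.5654, 0.7098.
All moduli strictly greater than 1? No.
Verdict: Not stationary.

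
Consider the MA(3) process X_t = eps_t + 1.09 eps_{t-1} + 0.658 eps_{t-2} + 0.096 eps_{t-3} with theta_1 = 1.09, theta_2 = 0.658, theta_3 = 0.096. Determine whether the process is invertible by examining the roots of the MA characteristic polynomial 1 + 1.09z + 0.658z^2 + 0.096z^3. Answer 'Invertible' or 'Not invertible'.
\text{Invertible}

The MA(q) characteristic polynomial is P(z) = 1 + 1.09z + 0.658z^2 + 0.096z^3.
Invertibility requires all roots to lie outside the unit circle, i.e. |z| > 1 for every root.
Degree 3: look for a simple real root z0 first, then factor out (1 - z/z0) and solve the remaining quadratic.
Testing z0 = -5: P(-5) = 1 + (1.09)(-5) + (0.658)(-5)^2 + (0.096)(-5)^3
  = 1 + (-5.45) + (16.45) + (-12) = 0.  So z_0 = -5 is a root, |z_0| = 5.
Divide out the factor (1 + 0.2 z) = (1 - z/z0) (since 1/z0 = -0.2):
  P(z) = (1 + 0.2 z)(1 + (0.89) z + (0.48) z^2)
  [check: z-coef 0.89 - (-0.2) = 1.09; z^2-coef 0.48 - (-0.2)(0.89) = 0.658; z^3-coef -(-0.2)(0.48) = 0.096.]
Remaining roots from the quadratic factor 1 + (0.89) z + (0.48) z^2:
  Set 1 + (0.89) z + (0.48) z^2 = 0, i.e. a z^2 + b z + c = 0 with a = 0.48, b = 0.89, c = 1.
  Discriminant D = b^2 - 4ac = (0.89)^2 - 4*(0.48)*1 = 0.7921 - (1.92) = -1.1279.
  D < 0, so the roots are the complex-conjugate pair z = (-b +/- i sqrt(-D)) / (2a) = -0.9271 +/- 1.1063i.
  For a conjugate pair |z|^2 = z * conj(z) = (product of roots) = c/a = 1/(0.48) = 2.083333, so |z| = sqrt(2.083333) = 1.4434 for both roots.
Moduli of all roots: 5.0000, 1.4434, 1.4434.
All moduli strictly greater than 1? Yes.
Verdict: Invertible.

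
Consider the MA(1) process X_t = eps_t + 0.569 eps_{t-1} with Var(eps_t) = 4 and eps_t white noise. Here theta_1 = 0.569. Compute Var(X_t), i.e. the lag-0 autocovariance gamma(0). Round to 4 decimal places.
\gamma(0) = 5.2950

For an MA(q) process X_t = eps_t + sum_i theta_i eps_{t-i} with
Var(eps_t) = sigma^2, the variance is
  gamma(0) = sigma^2 * (1 + sum_i theta_i^2).
  sum_i theta_i^2 = (0.569)^2 = 0.323761.
  gamma(0) = 4 * (1 + 0.323761) = 4 * 1.323761 = 5.295044, which rounds to 5.2950.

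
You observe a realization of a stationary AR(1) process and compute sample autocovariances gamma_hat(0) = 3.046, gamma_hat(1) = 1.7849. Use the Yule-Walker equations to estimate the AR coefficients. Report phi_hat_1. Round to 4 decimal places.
\hat\phi_{1} = 0.5860

The Yule-Walker equations for an AR(p) process read, in matrix form,
  Gamma_p phi = r_p,   with   (Gamma_p)_{ij} = gamma(|i - j|),
                       (r_p)_i = gamma(i),   i,j = 1..p.
Substitute the sample gammas (Toeplitz matrix and right-hand side of size 1):
  Gamma_p = [[3.046]]
  r_p     = [1.7849]
With p = 1 this is the single equation gamma(0) phi_1 = gamma(1):
  phi_hat_1 = gamma(1) / gamma(0) = 1.7849 / 3.046 = 0.5860.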